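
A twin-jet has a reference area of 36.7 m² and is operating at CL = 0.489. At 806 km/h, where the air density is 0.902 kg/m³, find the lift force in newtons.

L = 4.06×10^5 N

Convert speed: v = 806 km/h ÷ 3.6 = 223.9 m/s.
Dynamic pressure q = ½ρv² = ½ × 0.902 × 223.9² = 22610 Pa.
L = q·S·CL = 22610 × 36.7 × 0.489 = 4.06×10^5 N ≈ 406 kN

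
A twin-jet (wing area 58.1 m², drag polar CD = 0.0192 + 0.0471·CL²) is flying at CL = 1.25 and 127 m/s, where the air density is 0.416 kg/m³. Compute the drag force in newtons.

CD = 0.0192 + 0.0471 × 1.25² = 0.09279
D = ½ρv²S·CD = ½ × 0.416 × 127² × 58.1 × 0.09279 = 18100 N

D = 18100 N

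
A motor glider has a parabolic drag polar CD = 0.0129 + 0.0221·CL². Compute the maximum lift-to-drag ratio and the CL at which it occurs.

(L/D)max = 29.6, at CL = 0.764

For CD = CD0 + K·CL², (L/D)max occurs at CL* = √(CD0/K) and equals 1/(2√(K·CD0)).
(L/D)max = 1/(2√(0.0221 × 0.0129)) = 1/(2 × 0.01688) = 29.6
CL* = √(0.0129/0.0221) = 0.764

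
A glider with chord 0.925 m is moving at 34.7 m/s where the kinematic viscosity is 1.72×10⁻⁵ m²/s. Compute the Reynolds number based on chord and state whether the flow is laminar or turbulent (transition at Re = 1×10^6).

Re = 1.87×10^6 (turbulent)

Re = v·c/ν = 34.7 × 0.925 / (1.72×10⁻⁵) = 1.87×10^6
Since 1.87×10^6 > 1×10^6, the flow is turbulent.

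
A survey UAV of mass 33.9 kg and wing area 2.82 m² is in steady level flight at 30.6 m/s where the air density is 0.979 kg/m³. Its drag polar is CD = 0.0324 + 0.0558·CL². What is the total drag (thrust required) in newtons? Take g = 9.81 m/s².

In steady level flight, lift balances weight: W = mg = 33.9 × 9.81 = 332.56 N.
q = ½ρv² = ½ × 0.979 × 30.6² = 458.3 Pa.
CL = W/(q·S) = 332.56 / (458.3 × 2.82) = 0.2573.
CD = 0.0324 + 0.0558 × 0.2573² = 0.03609.
D = q·S·CD = 458.3 × 2.82 × 0.03609 = 46.65 N

D = 46.7 N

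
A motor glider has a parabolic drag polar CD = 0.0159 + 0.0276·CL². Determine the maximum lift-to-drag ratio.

For CD = CD0 + K·CL², (L/D)max occurs at CL* = √(CD0/K) and equals 1/(2√(K·CD0)).
(L/D)max = 1/(2√(0.0276 × 0.0159)) = 1/(2 × 0.02095) = 23.9

(L/D)max = 23.9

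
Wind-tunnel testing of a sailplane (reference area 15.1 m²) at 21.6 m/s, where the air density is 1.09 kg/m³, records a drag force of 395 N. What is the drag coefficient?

From D = ½ρv²S·CD, rearranging gives CD = 2D/(ρv²S).
CD = 2 × 395 / (1.09 × 21.6² × 15.1) = 0.103

CD = 0.103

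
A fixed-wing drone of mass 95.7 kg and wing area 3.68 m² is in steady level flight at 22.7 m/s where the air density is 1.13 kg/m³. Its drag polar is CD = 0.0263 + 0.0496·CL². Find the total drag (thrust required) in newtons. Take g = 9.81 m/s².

D = 69 N

In steady level flight, lift balances weight: W = mg = 95.7 × 9.81 = 938.82 N.
Dynamic pressure q = 0.5 × 1.13 × 22.7² = 291.1 Pa.
CL = 2W/(ρv²S) = 2×938.82/(1.13×22.7²×3.68) = 0.8763.
CD = 0.0263 + 0.0496 × 0.8763² = 0.06438.
D = q·S·CD = 291.1 × 3.68 × 0.06438 = 68.98 N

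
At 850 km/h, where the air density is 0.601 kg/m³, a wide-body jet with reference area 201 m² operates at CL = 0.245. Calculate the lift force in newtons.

Convert speed: v = 850 km/h ÷ 3.6 = 236.1 m/s.
Dynamic pressure q = ½ρv² = ½ × 0.601 × 236.1² = 16750 Pa.
L = q·S·CL = 16750 × 201 × 0.245 = 8.25×10^5 N ≈ 825 kN

L = 8.25×10^5 N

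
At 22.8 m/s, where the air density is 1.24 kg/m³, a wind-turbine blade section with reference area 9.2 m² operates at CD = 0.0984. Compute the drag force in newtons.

D = 292 N

Dynamic pressure q = ½ρv² = ½ × 1.24 × 22.8² = 322.3 Pa.
D = q·S·CD = 322.3 × 9.2 × 0.0984 = 292 N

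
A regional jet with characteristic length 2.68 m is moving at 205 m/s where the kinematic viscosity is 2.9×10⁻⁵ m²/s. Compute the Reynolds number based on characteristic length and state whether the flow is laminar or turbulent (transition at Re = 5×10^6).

Re = v·c/ν = 205 × 2.68 / (2.9×10⁻⁵) = 1.89×10^7
Since 1.89×10^7 > 5×10^6, the flow is turbulent.

Re = 1.89×10^7 (turbulent)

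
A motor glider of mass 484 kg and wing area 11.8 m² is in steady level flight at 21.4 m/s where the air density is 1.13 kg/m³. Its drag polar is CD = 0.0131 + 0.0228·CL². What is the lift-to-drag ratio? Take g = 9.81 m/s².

L/D = 22.8

Weight W = mg = 484 × 9.81 = 4748 N; in level flight L = W.
Dynamic pressure q = 0.5 × 1.13 × 21.4² = 258.7 Pa.
CL = W/(q·S) = 4748 / (258.7 × 11.8) = 1.555.
CD = 0.0131 + 0.0228 × 1.555² = 0.06824.
L/D = CL/CD = 1.555 / 0.06824 = 22.8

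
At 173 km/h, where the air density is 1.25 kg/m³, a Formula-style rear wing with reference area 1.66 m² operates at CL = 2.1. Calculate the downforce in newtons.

Convert speed: v = 173 km/h ÷ 3.6 = 48.06 m/s.
L = ½ρv²S·CL = ½ × 1.25 × 48.06² × 1.66 × 2.1 = 5030 N ≈ 5.03 kN

L = 5030 N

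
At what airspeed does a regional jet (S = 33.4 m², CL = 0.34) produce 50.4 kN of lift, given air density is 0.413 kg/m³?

L = ½ρv²S·CL ⇒ v = √(2L/(ρ·S·CL))
v = √(2 × 50400 / (0.413 × 33.4 × 0.34)) = √21490 = 147 m/s

v = 147 m/s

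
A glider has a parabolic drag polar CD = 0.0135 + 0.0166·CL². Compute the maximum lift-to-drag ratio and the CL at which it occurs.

For CD = CD0 + K·CL², (L/D)max occurs at CL* = √(CD0/K) and equals 1/(2√(K·CD0)).
(L/D)max = 1/(2√(0.0166 × 0.0135)) = 1/(2 × 0.01497) = 33.4
CL* = √(0.0135/0.0166) = 0.902

(L/D)max = 33.4, at CL = 0.902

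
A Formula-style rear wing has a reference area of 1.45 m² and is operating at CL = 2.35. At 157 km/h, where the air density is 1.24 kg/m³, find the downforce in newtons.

L = 4020 N

Convert speed: v = 157 km/h ÷ 3.6 = 43.61 m/s.
L = ½ρv²S·CL = ½ × 1.24 × 43.61² × 1.45 × 2.35 = 4020 N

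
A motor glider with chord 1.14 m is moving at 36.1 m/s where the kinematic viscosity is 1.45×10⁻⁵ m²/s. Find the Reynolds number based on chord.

Re = 2.84×10^6

Re = v·c/ν = 36.1 × 1.14 / (1.45×10⁻⁵) = 2.84×10^6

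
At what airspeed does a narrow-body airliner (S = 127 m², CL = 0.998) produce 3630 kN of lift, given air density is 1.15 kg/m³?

L = ½ρv²S·CL ⇒ v = √(2L/(ρ·S·CL))
v = √(2 × 3.63×10^6 / (1.15 × 127 × 0.998)) = √49810 = 223 m/s

v = 223 m/s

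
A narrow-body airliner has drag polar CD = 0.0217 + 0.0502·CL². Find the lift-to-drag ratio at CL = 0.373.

CD = 0.0217 + 0.0502 × 0.373² = 0.02868
L/D = CL/CD = 0.373 / 0.02868 = 13

L/D = 13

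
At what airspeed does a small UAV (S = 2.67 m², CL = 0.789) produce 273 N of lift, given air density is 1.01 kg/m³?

L = ½ρv²S·CL ⇒ v = √(2L/(ρ·S·CL))
v = √(2 × 273 / (1.01 × 2.67 × 0.789)) = √256.6 = 16 m/s

v = 16 m/s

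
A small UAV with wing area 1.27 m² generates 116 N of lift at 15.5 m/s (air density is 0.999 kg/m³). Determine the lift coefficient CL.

CL = 0.761

From L = ½ρv²S·CL, rearranging gives CL = 2L/(ρv²S).
CL = 2 × 116 / (0.999 × 15.5² × 1.27) = 0.761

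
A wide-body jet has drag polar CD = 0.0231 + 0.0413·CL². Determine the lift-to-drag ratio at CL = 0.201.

CD = 0.0231 + 0.0413 × 0.201² = 0.02477
L/D = CL/CD = 0.201 / 0.02477 = 8.12

L/D = 8.12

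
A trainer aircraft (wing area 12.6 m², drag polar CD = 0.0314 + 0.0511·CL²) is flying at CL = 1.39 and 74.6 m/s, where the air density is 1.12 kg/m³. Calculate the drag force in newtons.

CD = 0.0314 + 0.0511 × 1.39² = 0.1301
D = ½ρv²S·CD = ½ × 1.12 × 74.6² × 12.6 × 0.1301 = 5110 N

D = 5110 N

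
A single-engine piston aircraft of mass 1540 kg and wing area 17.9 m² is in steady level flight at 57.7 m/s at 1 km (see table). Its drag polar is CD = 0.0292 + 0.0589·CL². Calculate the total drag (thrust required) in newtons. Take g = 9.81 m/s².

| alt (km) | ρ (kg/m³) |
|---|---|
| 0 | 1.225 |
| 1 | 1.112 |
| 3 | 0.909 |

D = 1370 N

At 1 km, from the table: ρ = 1.112 kg/m³.
In steady level flight, lift balances weight: W = mg = 1540 × 9.81 = 15107 N.
Dynamic pressure q = 0.5 × 1.112 × 57.7² = 1851 Pa.
CL = W/(q·S) = 15107 / (1851 × 17.9) = 0.4559.
CD = 0.0292 + 0.0589 × 0.4559² = 0.04144.
D = q·S·CD = 1851 × 17.9 × 0.04144 = 1373 N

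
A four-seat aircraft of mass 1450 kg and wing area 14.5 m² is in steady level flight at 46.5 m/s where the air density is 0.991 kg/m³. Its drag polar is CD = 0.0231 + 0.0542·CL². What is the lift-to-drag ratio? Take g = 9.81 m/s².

Weight W = mg = 1450 × 9.81 = 14224 N; in level flight L = W.
q = ½ρv² = ½ × 0.991 × 46.5² = 1071 Pa.
CL = 2W/(ρv²S) = 2×14224/(0.991×46.5²×14.5) = 0.9156.
CD = 0.0231 + 0.0542 × 0.9156² = 0.06854.
L/D = CL/CD = 0.9156 / 0.06854 = 13.4

L/D = 13.4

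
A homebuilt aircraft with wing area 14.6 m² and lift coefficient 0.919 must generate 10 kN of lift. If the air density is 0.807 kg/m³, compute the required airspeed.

L = ½ρv²S·CL ⇒ v = √(2L/(ρ·S·CL))
v = √(2 × 10000 / (0.807 × 14.6 × 0.919)) = √1847 = 43 m/s

v = 43 m/s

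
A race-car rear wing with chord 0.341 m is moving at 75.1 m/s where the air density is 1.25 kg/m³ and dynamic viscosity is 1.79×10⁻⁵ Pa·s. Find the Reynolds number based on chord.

Re = ρ·v·c/μ = 1.25 × 75.1 × 0.341 / (1.79×10⁻⁵) = 1.79×10^6

Re = 1.79×10^6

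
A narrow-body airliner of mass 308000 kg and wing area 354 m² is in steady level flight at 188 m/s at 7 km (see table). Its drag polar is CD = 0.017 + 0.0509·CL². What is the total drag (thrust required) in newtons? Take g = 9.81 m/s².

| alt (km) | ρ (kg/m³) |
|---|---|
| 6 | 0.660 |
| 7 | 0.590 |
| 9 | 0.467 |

D = 1.89×10^5 N

At 7 km, from the table: ρ = 0.590 kg/m³.
Level flight ⇒ L = W = m·g = 308000 × 9.81 = 3.0215×10^6 N.
q = ½ρv² = ½ × 0.59 × 188² = 10430 Pa.
CL = 2W/(ρv²S) = 2×3.0215×10^6/(0.59×188²×354) = 0.8186.
CD = 0.017 + 0.0509 × 0.8186² = 0.05111.
D = q·S·CD = 10430 × 354 × 0.05111 = 1.886×10^5 N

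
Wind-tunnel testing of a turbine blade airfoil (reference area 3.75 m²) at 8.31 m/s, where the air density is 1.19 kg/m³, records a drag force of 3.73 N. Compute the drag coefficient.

CD = 0.0242

From D = ½ρv²S·CD, rearranging gives CD = 2D/(ρv²S).
CD = 2 × 3.73 / (1.19 × 8.31² × 3.75) = 0.0242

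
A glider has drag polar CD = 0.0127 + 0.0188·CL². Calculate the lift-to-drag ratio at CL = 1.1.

L/D = 31

CD = 0.0127 + 0.0188 × 1.1² = 0.03545
L/D = CL/CD = 1.1 / 0.03545 = 31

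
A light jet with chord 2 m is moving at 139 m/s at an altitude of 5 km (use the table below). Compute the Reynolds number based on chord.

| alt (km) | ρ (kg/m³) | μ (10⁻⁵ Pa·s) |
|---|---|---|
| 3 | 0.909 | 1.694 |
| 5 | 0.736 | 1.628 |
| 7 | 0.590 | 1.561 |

At 5 km, from the table: ρ = 0.736 kg/m³, μ = 1.628×10⁻⁵ Pa·s.
Re = ρ·v·c/μ = 0.736 × 139 × 2 / (1.628×10⁻⁵) = 1.26×10^7

Re = 1.26×10^7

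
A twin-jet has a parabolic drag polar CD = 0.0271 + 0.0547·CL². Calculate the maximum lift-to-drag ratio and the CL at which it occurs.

For CD = CD0 + K·CL², (L/D)max occurs at CL* = √(CD0/K) and equals 1/(2√(K·CD0)).
(L/D)max = 1/(2√(0.0547 × 0.0271)) = 1/(2 × 0.0385) = 13
CL* = √(0.0271/0.0547) = 0.704

(L/D)max = 13, at CL = 0.704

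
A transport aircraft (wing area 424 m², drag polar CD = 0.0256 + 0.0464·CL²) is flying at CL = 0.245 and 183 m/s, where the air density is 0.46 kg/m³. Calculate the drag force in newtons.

D = 92700 N

CD = 0.0256 + 0.0464 × 0.245² = 0.02839
D = ½ρv²S·CD = ½ × 0.46 × 183² × 424 × 0.02839 = 92700 N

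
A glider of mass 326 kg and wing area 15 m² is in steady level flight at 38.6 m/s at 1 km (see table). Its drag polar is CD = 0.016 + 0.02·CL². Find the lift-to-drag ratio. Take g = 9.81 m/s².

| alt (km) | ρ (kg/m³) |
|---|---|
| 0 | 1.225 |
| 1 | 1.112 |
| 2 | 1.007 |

L/D = 14.9

At 1 km, from the table: ρ = 1.112 kg/m³.
In steady level flight, lift balances weight: W = mg = 326 × 9.81 = 3198.1 N.
Dynamic pressure q = 0.5 × 1.112 × 38.6² = 828.4 Pa.
CL = W/(q·S) = 3198.1 / (828.4 × 15) = 0.2574.
CD = 0.016 + 0.02 × 0.2574² = 0.01732.
L/D = CL/CD = 0.2574 / 0.01732 = 14.9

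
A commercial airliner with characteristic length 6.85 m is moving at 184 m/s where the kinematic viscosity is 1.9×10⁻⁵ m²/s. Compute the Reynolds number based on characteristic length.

Re = 6.63×10^7

Re = v·c/ν = 184 × 6.85 / (1.9×10⁻⁵) = 6.63×10^7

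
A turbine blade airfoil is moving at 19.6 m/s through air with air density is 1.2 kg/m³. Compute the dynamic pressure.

q = ½ρv² = ½ × 1.2 × 19.6² = 230 Pa

q = 230 Pa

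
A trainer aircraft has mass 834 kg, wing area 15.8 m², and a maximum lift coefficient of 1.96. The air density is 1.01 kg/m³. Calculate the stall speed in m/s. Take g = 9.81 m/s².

Stall occurs when L = W at CL,max. W = mg = 834 × 9.81 = 8182 N.
V_stall = √(2W/(ρ·S·CL,max)) = √(2 × 8182 / (1.01 × 15.8 × 1.96))
V_stall = √523.2 = 22.9 m/s

V_stall = 22.9 m/s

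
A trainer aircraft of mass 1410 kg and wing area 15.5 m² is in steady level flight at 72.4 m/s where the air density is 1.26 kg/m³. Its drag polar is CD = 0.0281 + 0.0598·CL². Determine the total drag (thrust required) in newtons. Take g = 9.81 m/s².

In steady level flight, lift balances weight: W = mg = 1410 × 9.81 = 13832 N.
q = ½ρv² = ½ × 1.26 × 72.4² = 3302 Pa.
CL = W/(q·S) = 13832 / (3302 × 15.5) = 0.2702.
CD = 0.0281 + 0.0598 × 0.2702² = 0.03247.
D = q·S·CD = 3302 × 15.5 × 0.03247 = 1662 N

D = 1660 N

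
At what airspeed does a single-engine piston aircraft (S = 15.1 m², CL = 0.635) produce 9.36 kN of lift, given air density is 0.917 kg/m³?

L = ½ρv²S·CL ⇒ v = √(2L/(ρ·S·CL))
v = √(2 × 9360 / (0.917 × 15.1 × 0.635)) = √2129 = 46.1 m/s

v = 46.1 m/s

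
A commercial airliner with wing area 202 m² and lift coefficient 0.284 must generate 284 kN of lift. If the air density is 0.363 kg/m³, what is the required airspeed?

L = ½ρv²S·CL ⇒ v = √(2L/(ρ·S·CL))
v = √(2 × 2.84×10^5 / (0.363 × 202 × 0.284)) = √27280 = 165 m/s

v = 165 m/s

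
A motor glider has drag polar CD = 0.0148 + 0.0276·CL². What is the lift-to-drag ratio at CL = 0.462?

L/D = 22.3

CD = 0.0148 + 0.0276 × 0.462² = 0.02069
L/D = CL/CD = 0.462 / 0.02069 = 22.3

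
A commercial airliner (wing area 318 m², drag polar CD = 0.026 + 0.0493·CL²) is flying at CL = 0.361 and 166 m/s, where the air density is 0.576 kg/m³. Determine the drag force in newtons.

CD = 0.026 + 0.0493 × 0.361² = 0.03242
D = ½ρv²S·CD = ½ × 0.576 × 166² × 318 × 0.03242 = 81800 N

D = 81800 N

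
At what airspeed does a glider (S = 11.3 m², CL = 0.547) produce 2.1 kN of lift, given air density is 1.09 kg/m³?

L = ½ρv²S·CL ⇒ v = √(2L/(ρ·S·CL))
v = √(2 × 2100 / (1.09 × 11.3 × 0.547)) = √623.4 = 25 m/s

v = 25 m/s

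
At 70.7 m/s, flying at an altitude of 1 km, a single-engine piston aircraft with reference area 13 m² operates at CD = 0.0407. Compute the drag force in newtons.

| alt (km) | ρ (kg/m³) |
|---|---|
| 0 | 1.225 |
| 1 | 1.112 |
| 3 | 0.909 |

D = 1470 N

At 1 km, from the table: ρ = 1.112 kg/m³.
D = ½ρv²S·CD = ½ × 1.112 × 70.7² × 13 × 0.0407 = 1470 N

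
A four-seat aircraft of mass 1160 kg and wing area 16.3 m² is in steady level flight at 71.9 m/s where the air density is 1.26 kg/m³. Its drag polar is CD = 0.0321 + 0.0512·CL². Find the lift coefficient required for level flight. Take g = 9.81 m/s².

In steady level flight, lift balances weight: W = mg = 1160 × 9.81 = 11380 N.
q = ½ρv² = ½ × 1.26 × 71.9² = 3257 Pa.
CL = 2W/(ρv²S) = 2×11380/(1.26×71.9²×16.3) = 0.2144.

CL = 0.214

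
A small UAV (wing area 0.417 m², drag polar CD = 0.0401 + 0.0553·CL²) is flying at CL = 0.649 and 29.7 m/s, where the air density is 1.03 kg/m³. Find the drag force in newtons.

D = 12 N

CD = 0.0401 + 0.0553 × 0.649² = 0.06339
D = ½ρv²S·CD = ½ × 1.03 × 29.7² × 0.417 × 0.06339 = 12 N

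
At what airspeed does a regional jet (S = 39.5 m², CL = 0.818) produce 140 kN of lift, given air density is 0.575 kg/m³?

L = ½ρv²S·CL ⇒ v = √(2L/(ρ·S·CL))
v = √(2 × 1.4×10^5 / (0.575 × 39.5 × 0.818)) = √15070 = 123 m/s

v = 123 m/s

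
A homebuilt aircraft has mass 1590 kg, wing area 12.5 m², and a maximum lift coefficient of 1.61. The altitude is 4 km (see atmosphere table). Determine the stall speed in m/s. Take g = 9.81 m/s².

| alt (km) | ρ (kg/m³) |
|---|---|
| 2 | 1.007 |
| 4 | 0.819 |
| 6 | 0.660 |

V_stall = 43.5 m/s

At 4 km, from the table: ρ = 0.819 kg/m³.
Stall occurs when L = W at CL,max. W = mg = 1590 × 9.81 = 15600 N.
V_stall = √(2W/(ρ·S·CL,max)) = √(2 × 15600 / (0.819 × 12.5 × 1.61))
V_stall = √1893 = 43.5 m/s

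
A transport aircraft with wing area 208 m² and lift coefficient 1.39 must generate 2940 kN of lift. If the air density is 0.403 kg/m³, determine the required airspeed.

L = ½ρv²S·CL ⇒ v = √(2L/(ρ·S·CL))
v = √(2 × 2.94×10^6 / (0.403 × 208 × 1.39)) = √50470 = 225 m/s

v = 225 m/s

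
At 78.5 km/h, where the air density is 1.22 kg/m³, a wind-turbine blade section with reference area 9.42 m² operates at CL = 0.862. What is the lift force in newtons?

L = 2360 N

Convert speed: v = 78.5 km/h ÷ 3.6 = 21.81 m/s.
Dynamic pressure q = ½ρv² = ½ × 1.22 × 21.81² = 290 Pa.
L = q·S·CL = 290 × 9.42 × 0.862 = 2360 N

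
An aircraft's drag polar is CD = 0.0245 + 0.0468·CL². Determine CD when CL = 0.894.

CD = 0.0245 + 0.0468 × 0.894² = 0.0245 + 0.0374 = 0.0619

CD = 0.0619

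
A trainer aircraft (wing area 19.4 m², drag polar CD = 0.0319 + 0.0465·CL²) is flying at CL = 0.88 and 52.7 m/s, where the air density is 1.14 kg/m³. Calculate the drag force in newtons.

CD = 0.0319 + 0.0465 × 0.88² = 0.06791
D = ½ρv²S·CD = ½ × 1.14 × 52.7² × 19.4 × 0.06791 = 2090 N

D = 2090 N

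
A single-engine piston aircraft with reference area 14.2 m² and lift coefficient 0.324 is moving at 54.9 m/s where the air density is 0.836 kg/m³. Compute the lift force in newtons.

L = 5800 N

L = ½ρv²S·CL = ½ × 0.836 × 54.9² × 14.2 × 0.324 = 5800 N ≈ 5.8 kN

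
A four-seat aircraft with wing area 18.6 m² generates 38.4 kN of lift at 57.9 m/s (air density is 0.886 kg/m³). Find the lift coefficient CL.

CL = 1.39

From L = ½ρv²S·CL, rearranging gives CL = 2L/(ρv²S).
CL = 2 × 38400 / (0.886 × 57.9² × 18.6) = 1.39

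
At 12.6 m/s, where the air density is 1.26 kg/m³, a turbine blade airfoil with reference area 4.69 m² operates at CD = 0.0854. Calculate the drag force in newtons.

D = 40.1 N

Dynamic pressure q = ½ρv² = ½ × 1.26 × 12.6² = 100 Pa.
D = q·S·CD = 100 × 4.69 × 0.0854 = 40.1 N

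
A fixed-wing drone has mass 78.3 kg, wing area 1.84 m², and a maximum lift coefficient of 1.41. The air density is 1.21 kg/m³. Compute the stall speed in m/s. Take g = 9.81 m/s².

V_stall = 22.1 m/s

At stall, lift equals weight: L = W = m·g = 78.3 × 9.81 = 768.1 N.
V_stall = √(2W/(ρ·S·CL,max)) = √(2 × 768.1 / (1.21 × 1.84 × 1.41))
V_stall = √489.4 = 22.1 m/s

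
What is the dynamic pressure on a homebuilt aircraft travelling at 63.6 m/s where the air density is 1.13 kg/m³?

q = ½ρv² = ½ × 1.13 × 63.6² = 2290 Pa

q = 2290 Pa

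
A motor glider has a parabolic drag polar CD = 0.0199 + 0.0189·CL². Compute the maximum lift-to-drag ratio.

For CD = CD0 + K·CL², (L/D)max occurs at CL* = √(CD0/K) and equals 1/(2√(K·CD0)).
(L/D)max = 1/(2√(0.0189 × 0.0199)) = 1/(2 × 0.01939) = 25.8

(L/D)max = 25.8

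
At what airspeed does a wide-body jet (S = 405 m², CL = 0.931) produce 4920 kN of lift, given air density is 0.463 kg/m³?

L = ½ρv²S·CL ⇒ v = √(2L/(ρ·S·CL))
v = √(2 × 4.92×10^6 / (0.463 × 405 × 0.931)) = √56360 = 237 m/s

v = 237 m/s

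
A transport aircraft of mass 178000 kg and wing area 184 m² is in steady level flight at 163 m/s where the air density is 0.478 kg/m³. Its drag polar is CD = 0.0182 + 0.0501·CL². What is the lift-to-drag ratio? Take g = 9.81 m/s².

Weight W = mg = 178000 × 9.81 = 1.7462×10^6 N; in level flight L = W.
q = ½ρv² = ½ × 0.478 × 163² = 6350 Pa.
Required CL = L/(qS) = 1.7462×10^6/(6350·184) = 1.495.
CD = 0.0182 + 0.0501 × 1.495² = 0.1301.
L/D = CL/CD = 1.495 / 0.1301 = 11.5

L/D = 11.5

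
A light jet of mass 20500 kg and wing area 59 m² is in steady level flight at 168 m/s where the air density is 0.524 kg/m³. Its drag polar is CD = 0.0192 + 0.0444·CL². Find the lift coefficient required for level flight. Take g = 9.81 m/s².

CL = 0.461

In steady level flight, lift balances weight: W = mg = 20500 × 9.81 = 2.011×10^5 N.
Dynamic pressure q = 0.5 × 0.524 × 168² = 7395 Pa.
CL = 2W/(ρv²S) = 2×2.011×10^5/(0.524×168²×59) = 0.4609.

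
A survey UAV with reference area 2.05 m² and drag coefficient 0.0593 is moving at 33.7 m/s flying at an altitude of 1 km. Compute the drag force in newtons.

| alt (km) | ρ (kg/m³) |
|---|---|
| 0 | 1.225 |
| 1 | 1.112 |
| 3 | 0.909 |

At 1 km, from the table: ρ = 1.112 kg/m³.
D = ½ρv²S·CD = ½ × 1.112 × 33.7² × 2.05 × 0.0593 = 76.8 N

D = 76.8 N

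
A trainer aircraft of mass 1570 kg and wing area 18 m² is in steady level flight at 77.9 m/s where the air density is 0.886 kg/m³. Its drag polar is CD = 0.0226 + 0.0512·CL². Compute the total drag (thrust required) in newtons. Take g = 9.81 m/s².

Weight W = mg = 1570 × 9.81 = 15402 N; in level flight L = W.
Dynamic pressure q = 0.5 × 0.886 × 77.9² = 2688 Pa.
CL = W/(q·S) = 15402 / (2688 × 18) = 0.3183.
CD = 0.0226 + 0.0512 × 0.3183² = 0.02779.
D = q·S·CD = 2688 × 18 × 0.02779 = 1345 N

D = 1340 N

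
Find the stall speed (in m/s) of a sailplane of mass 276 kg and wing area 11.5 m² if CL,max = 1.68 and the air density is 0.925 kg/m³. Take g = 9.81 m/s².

V_stall = 17.4 m/s

Weight W = mg = 276 × 9.81 = 2708 N.
From L = ½ρV²S·CL,max = W: V_stall = √(2W/(ρSCL,max)) = √(2·2708/(0.925·11.5·1.68))
V_stall = √303 = 17.4 m/s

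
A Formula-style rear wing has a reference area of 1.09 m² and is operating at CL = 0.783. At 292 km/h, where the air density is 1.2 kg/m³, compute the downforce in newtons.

Convert speed: v = 292 km/h ÷ 3.6 = 81.11 m/s.
Dynamic pressure q = ½ρv² = ½ × 1.2 × 81.11² = 3947 Pa.
L = q·S·CL = 3947 × 1.09 × 0.783 = 3370 N

L = 3370 N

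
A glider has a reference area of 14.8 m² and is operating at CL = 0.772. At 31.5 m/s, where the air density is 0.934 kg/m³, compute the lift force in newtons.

L = 5290 N

Dynamic pressure q = ½ρv² = ½ × 0.934 × 31.5² = 463.4 Pa.
L = q·S·CL = 463.4 × 14.8 × 0.772 = 5290 N ≈ 5.29 kN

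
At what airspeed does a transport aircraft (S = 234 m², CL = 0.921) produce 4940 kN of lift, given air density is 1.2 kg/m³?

v = 195 m/s

L = ½ρv²S·CL ⇒ v = √(2L/(ρ·S·CL))
v = √(2 × 4.94×10^6 / (1.2 × 234 × 0.921)) = √38200 = 195 m/s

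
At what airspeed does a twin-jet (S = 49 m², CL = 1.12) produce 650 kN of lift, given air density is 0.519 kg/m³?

L = ½ρv²S·CL ⇒ v = √(2L/(ρ·S·CL))
v = √(2 × 6.5×10^5 / (0.519 × 49 × 1.12)) = √45640 = 214 m/s

v = 214 m/s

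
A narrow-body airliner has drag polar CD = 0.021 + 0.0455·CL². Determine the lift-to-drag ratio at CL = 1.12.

CD = 0.021 + 0.0455 × 1.12² = 0.07808
L/D = CL/CD = 1.12 / 0.07808 = 14.3

L/D = 14.3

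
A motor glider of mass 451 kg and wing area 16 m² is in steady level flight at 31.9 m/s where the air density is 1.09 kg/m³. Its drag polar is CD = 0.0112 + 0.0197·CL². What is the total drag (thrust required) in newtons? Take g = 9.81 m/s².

Weight W = mg = 451 × 9.81 = 4424.3 N; in level flight L = W.
q = ½ρv² = ½ × 1.09 × 31.9² = 554.6 Pa.
CL = 2W/(ρv²S) = 2×4424.3/(1.09×31.9²×16) = 0.4986.
CD = 0.0112 + 0.0197 × 0.4986² = 0.0161.
D = q·S·CD = 554.6 × 16 × 0.0161 = 142.8 N

D = 143 N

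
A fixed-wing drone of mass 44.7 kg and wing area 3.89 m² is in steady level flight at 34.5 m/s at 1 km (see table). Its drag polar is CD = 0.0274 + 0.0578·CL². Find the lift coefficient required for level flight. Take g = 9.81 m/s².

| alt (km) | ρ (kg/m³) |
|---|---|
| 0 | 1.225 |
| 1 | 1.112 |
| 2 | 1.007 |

At 1 km, from the table: ρ = 1.112 kg/m³.
In steady level flight, lift balances weight: W = mg = 44.7 × 9.81 = 438.51 N.
q = ½ρv² = ½ × 1.112 × 34.5² = 661.8 Pa.
Required CL = L/(qS) = 438.51/(661.8·3.89) = 0.1703.

CL = 0.17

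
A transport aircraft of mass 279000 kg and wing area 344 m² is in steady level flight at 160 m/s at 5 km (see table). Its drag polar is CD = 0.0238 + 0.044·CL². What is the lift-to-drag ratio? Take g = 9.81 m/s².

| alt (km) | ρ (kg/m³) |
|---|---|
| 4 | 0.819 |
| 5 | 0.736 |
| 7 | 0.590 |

At 5 km, from the table: ρ = 0.736 kg/m³.
In steady level flight, lift balances weight: W = mg = 279000 × 9.81 = 2.737×10^6 N.
q = ½ρv² = ½ × 0.736 × 160² = 9421 Pa.
CL = 2W/(ρv²S) = 2×2.737×10^6/(0.736×160²×344) = 0.8446.
CD = 0.0238 + 0.044 × 0.8446² = 0.05518.
L/D = CL/CD = 0.8446 / 0.05518 = 15.3

L/D = 15.3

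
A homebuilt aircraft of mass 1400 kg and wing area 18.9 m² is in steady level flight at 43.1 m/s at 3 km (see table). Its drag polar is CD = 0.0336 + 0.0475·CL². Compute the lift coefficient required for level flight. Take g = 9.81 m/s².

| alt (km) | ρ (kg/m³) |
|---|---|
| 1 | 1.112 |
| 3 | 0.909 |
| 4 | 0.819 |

At 3 km, from the table: ρ = 0.909 kg/m³.
Weight W = mg = 1400 × 9.81 = 13734 N; in level flight L = W.
Dynamic pressure q = 0.5 × 0.909 × 43.1² = 844.3 Pa.
CL = 2W/(ρv²S) = 2×13734/(0.909×43.1²×18.9) = 0.8607.

CL = 0.861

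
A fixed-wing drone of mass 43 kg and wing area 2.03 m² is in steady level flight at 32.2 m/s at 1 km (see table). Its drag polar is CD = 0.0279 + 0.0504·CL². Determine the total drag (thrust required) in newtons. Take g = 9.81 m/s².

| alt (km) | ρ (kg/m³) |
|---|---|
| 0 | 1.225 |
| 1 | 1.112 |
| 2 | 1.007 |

D = 40.3 N

At 1 km, from the table: ρ = 1.112 kg/m³.
Level flight ⇒ L = W = m·g = 43 × 9.81 = 421.83 N.
Dynamic pressure q = 0.5 × 1.112 × 32.2² = 576.5 Pa.
CL = 2W/(ρv²S) = 2×421.83/(1.112×32.2²×2.03) = 0.3605.
CD = 0.0279 + 0.0504 × 0.3605² = 0.03445.
D = q·S·CD = 576.5 × 2.03 × 0.03445 = 40.31 N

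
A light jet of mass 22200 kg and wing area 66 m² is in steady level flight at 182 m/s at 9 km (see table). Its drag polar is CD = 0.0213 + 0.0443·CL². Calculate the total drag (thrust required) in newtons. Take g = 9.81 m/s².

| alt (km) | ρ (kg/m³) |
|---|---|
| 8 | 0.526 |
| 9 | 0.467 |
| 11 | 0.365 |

D = 15000 N

At 9 km, from the table: ρ = 0.467 kg/m³.
Level flight ⇒ L = W = m·g = 22200 × 9.81 = 2.1778×10^5 N.
q = ½ρv² = ½ × 0.467 × 182² = 7734 Pa.
Required CL = L/(qS) = 2.1778×10^5/(7734·66) = 0.4266.
CD = 0.0213 + 0.0443 × 0.4266² = 0.02936.
D = q·S·CD = 7734 × 66 × 0.02936 = 14990 N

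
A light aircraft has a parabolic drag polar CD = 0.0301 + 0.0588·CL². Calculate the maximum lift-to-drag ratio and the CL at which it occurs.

For CD = CD0 + K·CL², (L/D)max occurs at CL* = √(CD0/K) and equals 1/(2√(K·CD0)).
(L/D)max = 1/(2√(0.0588 × 0.0301)) = 1/(2 × 0.04207) = 11.9
CL* = √(0.0301/0.0588) = 0.715

(L/D)max = 11.9, at CL = 0.715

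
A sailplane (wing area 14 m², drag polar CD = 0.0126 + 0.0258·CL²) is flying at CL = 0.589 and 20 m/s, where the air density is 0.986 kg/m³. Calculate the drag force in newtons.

D = 59.5 N

CD = 0.0126 + 0.0258 × 0.589² = 0.02155
D = ½ρv²S·CD = ½ × 0.986 × 20² × 14 × 0.02155 = 59.5 N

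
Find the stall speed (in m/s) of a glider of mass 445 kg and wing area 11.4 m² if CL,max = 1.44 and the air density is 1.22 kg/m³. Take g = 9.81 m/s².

V_stall = 20.9 m/s

At stall, lift equals weight: L = W = m·g = 445 × 9.81 = 4365 N.
From L = ½ρV²S·CL,max = W: V_stall = √(2W/(ρSCL,max)) = √(2·4365/(1.22·11.4·1.44))
V_stall = √435.9 = 20.9 m/s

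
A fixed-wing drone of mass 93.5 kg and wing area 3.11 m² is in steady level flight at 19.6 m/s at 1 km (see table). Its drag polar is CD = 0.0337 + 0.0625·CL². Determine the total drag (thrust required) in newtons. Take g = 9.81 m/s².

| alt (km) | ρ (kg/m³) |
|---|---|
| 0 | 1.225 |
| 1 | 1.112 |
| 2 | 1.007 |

At 1 km, from the table: ρ = 1.112 kg/m³.
Level flight ⇒ L = W = m·g = 93.5 × 9.81 = 917.24 N.
Dynamic pressure q = 0.5 × 1.112 × 19.6² = 213.6 Pa.
CL = W/(q·S) = 917.24 / (213.6 × 3.11) = 1.381.
CD = 0.0337 + 0.0625 × 1.381² = 0.1529.
D = q·S·CD = 213.6 × 3.11 × 0.1529 = 101.5 N

D = 102 N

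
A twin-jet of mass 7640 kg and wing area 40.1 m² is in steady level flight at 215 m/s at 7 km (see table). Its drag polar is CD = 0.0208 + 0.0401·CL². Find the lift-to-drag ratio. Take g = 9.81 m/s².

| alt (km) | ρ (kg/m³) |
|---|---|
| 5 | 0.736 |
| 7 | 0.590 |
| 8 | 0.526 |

L/D = 6.36

At 7 km, from the table: ρ = 0.590 kg/m³.
Level flight ⇒ L = W = m·g = 7640 × 9.81 = 74948 N.
Dynamic pressure q = 0.5 × 0.59 × 215² = 13640 Pa.
Required CL = L/(qS) = 74948/(13640·40.1) = 0.1371.
CD = 0.0208 + 0.0401 × 0.1371² = 0.02155.
L/D = CL/CD = 0.1371 / 0.02155 = 6.36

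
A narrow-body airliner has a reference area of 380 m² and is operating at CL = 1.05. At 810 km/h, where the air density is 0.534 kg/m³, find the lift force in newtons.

Convert speed: v = 810 km/h ÷ 3.6 = 225 m/s.
Dynamic pressure q = ½ρv² = ½ × 0.534 × 225² = 13520 Pa.
L = q·S·CL = 13520 × 380 × 1.05 = 5.39×10^6 N ≈ 5390 kN

L = 5.39×10^6 N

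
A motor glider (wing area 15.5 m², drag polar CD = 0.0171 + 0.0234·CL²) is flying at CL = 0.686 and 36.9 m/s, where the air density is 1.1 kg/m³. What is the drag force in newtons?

D = 326 N

CD = 0.0171 + 0.0234 × 0.686² = 0.02811
D = ½ρv²S·CD = ½ × 1.1 × 36.9² × 15.5 × 0.02811 = 326 N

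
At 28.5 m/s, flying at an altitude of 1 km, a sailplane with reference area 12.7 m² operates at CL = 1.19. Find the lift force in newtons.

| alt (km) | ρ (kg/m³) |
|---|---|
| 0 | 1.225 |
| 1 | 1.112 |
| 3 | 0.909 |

At 1 km, from the table: ρ = 1.112 kg/m³.
Dynamic pressure q = ½ρv² = ½ × 1.112 × 28.5² = 451.6 Pa.
L = q·S·CL = 451.6 × 12.7 × 1.19 = 6830 N ≈ 6.83 kN

L = 6830 N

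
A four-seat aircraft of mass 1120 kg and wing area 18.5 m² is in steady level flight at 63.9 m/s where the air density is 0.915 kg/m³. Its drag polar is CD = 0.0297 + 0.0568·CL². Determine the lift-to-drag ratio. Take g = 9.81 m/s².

In steady level flight, lift balances weight: W = mg = 1120 × 9.81 = 10987 N.
Dynamic pressure q = 0.5 × 0.915 × 63.9² = 1868 Pa.
CL = W/(q·S) = 10987 / (1868 × 18.5) = 0.3179.
CD = 0.0297 + 0.0568 × 0.3179² = 0.03544.
L/D = CL/CD = 0.3179 / 0.03544 = 8.97

L/D = 8.97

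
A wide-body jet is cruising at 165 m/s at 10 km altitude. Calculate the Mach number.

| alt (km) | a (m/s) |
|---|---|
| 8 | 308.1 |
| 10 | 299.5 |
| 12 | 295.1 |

M = 0.551

At 10 km, from the table: a = 299.5 m/s.
M = v/a = 165 / 299.5 = 0.551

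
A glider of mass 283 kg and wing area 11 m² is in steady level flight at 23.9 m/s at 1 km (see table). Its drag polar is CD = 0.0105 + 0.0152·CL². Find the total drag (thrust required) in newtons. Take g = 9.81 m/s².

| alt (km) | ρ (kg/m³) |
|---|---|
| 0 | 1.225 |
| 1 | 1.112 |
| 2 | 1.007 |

D = 70.2 N

At 1 km, from the table: ρ = 1.112 kg/m³.
Weight W = mg = 283 × 9.81 = 2776.2 N; in level flight L = W.
q = ½ρv² = ½ × 1.112 × 23.9² = 317.6 Pa.
CL = W/(q·S) = 2776.2 / (317.6 × 11) = 0.7947.
CD = 0.0105 + 0.0152 × 0.7947² = 0.0201.
D = q·S·CD = 317.6 × 11 × 0.0201 = 70.22 N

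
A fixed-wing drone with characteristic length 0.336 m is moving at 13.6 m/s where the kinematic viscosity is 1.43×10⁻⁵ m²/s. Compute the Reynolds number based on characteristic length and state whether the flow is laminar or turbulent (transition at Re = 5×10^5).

Re = 3.2×10^5 (laminar)

Re = v·c/ν = 13.6 × 0.336 / (1.43×10⁻⁵) = 3.2×10^5
Since 3.2×10^5 < 5×10^5, the flow is laminar.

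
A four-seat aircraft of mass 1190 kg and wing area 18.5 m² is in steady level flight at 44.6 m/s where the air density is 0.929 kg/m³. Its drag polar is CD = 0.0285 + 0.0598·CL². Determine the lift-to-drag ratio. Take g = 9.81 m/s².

Weight W = mg = 1190 × 9.81 = 11674 N; in level flight L = W.
Dynamic pressure q = 0.5 × 0.929 × 44.6² = 924 Pa.
CL = W/(q·S) = 11674 / (924 × 18.5) = 0.6829.
CD = 0.0285 + 0.0598 × 0.6829² = 0.05639.
L/D = CL/CD = 0.6829 / 0.05639 = 12.1

L/D = 12.1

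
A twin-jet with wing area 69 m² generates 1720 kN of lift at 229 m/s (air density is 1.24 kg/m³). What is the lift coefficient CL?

From L = ½ρv²S·CL, rearranging gives CL = 2L/(ρv²S).
CL = 2 × 1.72×10^6 / (1.24 × 229² × 69) = 0.767

CL = 0.767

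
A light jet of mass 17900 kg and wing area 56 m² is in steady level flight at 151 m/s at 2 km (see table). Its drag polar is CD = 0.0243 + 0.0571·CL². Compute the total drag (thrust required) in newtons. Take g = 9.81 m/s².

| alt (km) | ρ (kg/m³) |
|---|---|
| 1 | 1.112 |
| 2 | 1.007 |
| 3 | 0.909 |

D = 18400 N

At 2 km, from the table: ρ = 1.007 kg/m³.
In steady level flight, lift balances weight: W = mg = 17900 × 9.81 = 1.756×10^5 N.
q = ½ρv² = ½ × 1.007 × 151² = 11480 Pa.
Required CL = L/(qS) = 1.756×10^5/(11480·56) = 0.2731.
CD = 0.0243 + 0.0571 × 0.2731² = 0.02856.
D = q·S·CD = 11480 × 56 × 0.02856 = 18360 N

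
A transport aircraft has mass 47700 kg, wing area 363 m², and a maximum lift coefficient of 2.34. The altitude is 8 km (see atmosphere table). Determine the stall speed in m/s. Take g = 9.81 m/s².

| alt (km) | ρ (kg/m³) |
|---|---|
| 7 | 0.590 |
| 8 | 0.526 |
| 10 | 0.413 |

V_stall = 45.8 m/s

At 8 km, from the table: ρ = 0.526 kg/m³.
At stall, lift equals weight: L = W = m·g = 47700 × 9.81 = 4.679×10^5 N.
V_stall = √(2W/(ρ·S·CL,max)) = √(2 × 4.679×10^5 / (0.526 × 363 × 2.34))
V_stall = √2095 = 45.8 m/s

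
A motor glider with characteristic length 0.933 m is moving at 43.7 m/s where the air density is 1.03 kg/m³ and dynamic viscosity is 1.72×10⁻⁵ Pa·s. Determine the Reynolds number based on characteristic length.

Re = ρ·v·c/μ = 1.03 × 43.7 × 0.933 / (1.72×10⁻⁵) = 2.44×10^6

Re = 2.44×10^6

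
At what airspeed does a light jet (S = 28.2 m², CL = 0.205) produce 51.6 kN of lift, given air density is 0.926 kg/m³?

v = 139 m/s

L = ½ρv²S·CL ⇒ v = √(2L/(ρ·S·CL))
v = √(2 × 51600 / (0.926 × 28.2 × 0.205)) = √19280 = 139 m/s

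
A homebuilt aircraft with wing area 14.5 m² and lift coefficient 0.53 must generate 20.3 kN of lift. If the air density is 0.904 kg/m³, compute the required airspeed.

v = 76.4 m/s

L = ½ρv²S·CL ⇒ v = √(2L/(ρ·S·CL))
v = √(2 × 20300 / (0.904 × 14.5 × 0.53)) = √5844 = 76.4 m/s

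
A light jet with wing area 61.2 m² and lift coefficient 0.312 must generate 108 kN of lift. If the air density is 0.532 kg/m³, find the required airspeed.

v = 146 m/s

L = ½ρv²S·CL ⇒ v = √(2L/(ρ·S·CL))
v = √(2 × 1.08×10^5 / (0.532 × 61.2 × 0.312)) = √21260 = 146 m/s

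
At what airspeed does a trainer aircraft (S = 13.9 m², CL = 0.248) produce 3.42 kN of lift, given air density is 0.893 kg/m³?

L = ½ρv²S·CL ⇒ v = √(2L/(ρ·S·CL))
v = √(2 × 3420 / (0.893 × 13.9 × 0.248)) = √2222 = 47.1 m/s

v = 47.1 m/s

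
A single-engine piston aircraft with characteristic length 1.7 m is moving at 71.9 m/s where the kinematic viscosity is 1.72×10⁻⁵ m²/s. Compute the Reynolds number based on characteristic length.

Re = v·c/ν = 71.9 × 1.7 / (1.72×10⁻⁵) = 7.11×10^6

Re = 7.11×10^6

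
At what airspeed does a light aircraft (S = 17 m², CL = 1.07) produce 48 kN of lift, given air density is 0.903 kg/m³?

L = ½ρv²S·CL ⇒ v = √(2L/(ρ·S·CL))
v = √(2 × 48000 / (0.903 × 17 × 1.07)) = √5845 = 76.4 m/s

v = 76.4 m/s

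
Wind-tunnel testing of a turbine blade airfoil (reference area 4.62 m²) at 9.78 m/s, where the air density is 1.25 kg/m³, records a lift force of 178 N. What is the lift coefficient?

From L = ½ρv²S·CL, rearranging gives CL = 2L/(ρv²S).
CL = 2 × 178 / (1.25 × 9.78² × 4.62) = 0.644

CL = 0.644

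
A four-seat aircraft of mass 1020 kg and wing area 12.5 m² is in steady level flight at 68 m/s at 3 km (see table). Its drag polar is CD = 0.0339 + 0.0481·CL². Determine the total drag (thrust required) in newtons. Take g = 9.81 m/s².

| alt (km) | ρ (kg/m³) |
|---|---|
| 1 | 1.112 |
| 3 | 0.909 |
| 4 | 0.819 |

D = 1070 N

At 3 km, from the table: ρ = 0.909 kg/m³.
In steady level flight, lift balances weight: W = mg = 1020 × 9.81 = 10006 N.
q = ½ρv² = ½ × 0.909 × 68² = 2102 Pa.
CL = 2W/(ρv²S) = 2×10006/(0.909×68²×12.5) = 0.3809.
CD = 0.0339 + 0.0481 × 0.3809² = 0.04088.
D = q·S·CD = 2102 × 12.5 × 0.04088 = 1074 N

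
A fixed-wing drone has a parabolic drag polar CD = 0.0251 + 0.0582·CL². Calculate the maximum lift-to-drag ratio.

(L/D)max = 13.1

For CD = CD0 + K·CL², (L/D)max occurs at CL* = √(CD0/K) and equals 1/(2√(K·CD0)).
(L/D)max = 1/(2√(0.0582 × 0.0251)) = 1/(2 × 0.03822) = 13.1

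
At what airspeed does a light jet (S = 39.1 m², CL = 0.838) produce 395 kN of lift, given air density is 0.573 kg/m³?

v = 205 m/s

L = ½ρv²S·CL ⇒ v = √(2L/(ρ·S·CL))
v = √(2 × 3.95×10^5 / (0.573 × 39.1 × 0.838)) = √42080 = 205 m/s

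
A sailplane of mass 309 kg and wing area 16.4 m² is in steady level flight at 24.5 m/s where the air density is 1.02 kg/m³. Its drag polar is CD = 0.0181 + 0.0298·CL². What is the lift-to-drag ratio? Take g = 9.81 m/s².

Level flight ⇒ L = W = m·g = 309 × 9.81 = 3031.3 N.
Dynamic pressure q = 0.5 × 1.02 × 24.5² = 306.1 Pa.
CL = W/(q·S) = 3031.3 / (306.1 × 16.4) = 0.6038.
CD = 0.0181 + 0.0298 × 0.6038² = 0.02896.
L/D = CL/CD = 0.6038 / 0.02896 = 20.8

L/D = 20.8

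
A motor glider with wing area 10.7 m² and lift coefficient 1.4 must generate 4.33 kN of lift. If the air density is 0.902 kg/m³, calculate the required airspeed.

L = ½ρv²S·CL ⇒ v = √(2L/(ρ·S·CL))
v = √(2 × 4330 / (0.902 × 10.7 × 1.4)) = √640.9 = 25.3 m/s

v = 25.3 m/s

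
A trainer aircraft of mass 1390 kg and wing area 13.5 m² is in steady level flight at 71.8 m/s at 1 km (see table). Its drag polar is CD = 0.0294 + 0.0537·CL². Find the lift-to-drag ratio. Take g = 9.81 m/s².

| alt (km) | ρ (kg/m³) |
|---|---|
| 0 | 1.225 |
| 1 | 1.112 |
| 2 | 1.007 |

L/D = 9.77

At 1 km, from the table: ρ = 1.112 kg/m³.
In steady level flight, lift balances weight: W = mg = 1390 × 9.81 = 13636 N.
Dynamic pressure q = 0.5 × 1.112 × 71.8² = 2866 Pa.
CL = 2W/(ρv²S) = 2×13636/(1.112×71.8²×13.5) = 0.3524.
CD = 0.0294 + 0.0537 × 0.3524² = 0.03607.
L/D = CL/CD = 0.3524 / 0.03607 = 9.77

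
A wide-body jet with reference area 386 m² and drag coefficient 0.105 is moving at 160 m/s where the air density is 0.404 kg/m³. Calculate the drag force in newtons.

D = ½ρv²S·CD = ½ × 0.404 × 160² × 386 × 0.105 = 2.1×10^5 N ≈ 210 kN

D = 2.1×10^5 N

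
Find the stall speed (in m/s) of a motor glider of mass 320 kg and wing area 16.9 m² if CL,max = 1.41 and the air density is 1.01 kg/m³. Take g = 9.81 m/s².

At stall, lift equals weight: L = W = m·g = 320 × 9.81 = 3139 N.
From L = ½ρV²S·CL,max = W: V_stall = √(2W/(ρSCL,max)) = √(2·3139/(1.01·16.9·1.41))
V_stall = √260.9 = 16.2 m/s

V_stall = 16.2 m/s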